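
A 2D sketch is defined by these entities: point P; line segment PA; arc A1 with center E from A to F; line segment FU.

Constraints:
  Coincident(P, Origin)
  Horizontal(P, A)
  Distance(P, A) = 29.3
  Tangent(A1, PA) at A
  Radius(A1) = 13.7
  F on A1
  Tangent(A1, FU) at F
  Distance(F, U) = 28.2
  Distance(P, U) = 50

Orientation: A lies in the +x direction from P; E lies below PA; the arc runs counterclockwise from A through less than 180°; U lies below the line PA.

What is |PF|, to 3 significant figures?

23.4

P is at the origin; P and A share the same y with |PA| = 29.3 and A on the +x side, so A = (29.3, 0.00). The tangent condition forces EA to be normal to PA, so E = A + (0, -13.7) = (29.3, -13.7). Since EF ⟂ FU (tangency), |EU| = √(13.7² + 28.2²) = 31.4 regardless of where F sits on A1. So U lies on both circle(P, 50.0) and circle(E, 31.4); the below-PA intersection is U = (23.0, -44.4). F is the foot of the tangent from U: F = (16.0, -17.1).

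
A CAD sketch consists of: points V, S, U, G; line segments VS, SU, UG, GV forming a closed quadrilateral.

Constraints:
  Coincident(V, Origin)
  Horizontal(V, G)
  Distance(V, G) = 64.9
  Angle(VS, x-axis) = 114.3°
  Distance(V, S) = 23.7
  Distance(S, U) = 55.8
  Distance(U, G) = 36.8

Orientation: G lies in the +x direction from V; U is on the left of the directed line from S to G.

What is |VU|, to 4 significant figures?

54.89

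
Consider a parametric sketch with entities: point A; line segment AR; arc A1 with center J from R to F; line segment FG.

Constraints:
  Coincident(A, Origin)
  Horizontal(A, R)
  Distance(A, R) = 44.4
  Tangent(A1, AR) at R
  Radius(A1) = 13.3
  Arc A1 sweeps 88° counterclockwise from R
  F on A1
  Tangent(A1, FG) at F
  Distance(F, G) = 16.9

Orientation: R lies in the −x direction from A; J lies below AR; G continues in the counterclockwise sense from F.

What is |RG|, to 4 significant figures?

32.81

A is at the origin; AR is horizontal with |AR| = 44.4 and R on the −x side, so R = (-44.40, 0.000). A1 meets AR tangentially, so JR is at right angles to AR, so J = R + (0, -13.3) = (-44.40, -13.30). On A1, R sits at bearing 90° from J; an 88° counterclockwise sweep puts F at bearing 178°, so F = J + 13.3·(cos 178°, sin 178°) = (-57.69, -12.84). A1 meets FG tangentially, so JF is at right angles to FG, so FG runs along (−sin 178°, cos 178°); with |FG| = 16.9, G = (-58.28, -29.73). Then |RG| = |G − R| = 32.81.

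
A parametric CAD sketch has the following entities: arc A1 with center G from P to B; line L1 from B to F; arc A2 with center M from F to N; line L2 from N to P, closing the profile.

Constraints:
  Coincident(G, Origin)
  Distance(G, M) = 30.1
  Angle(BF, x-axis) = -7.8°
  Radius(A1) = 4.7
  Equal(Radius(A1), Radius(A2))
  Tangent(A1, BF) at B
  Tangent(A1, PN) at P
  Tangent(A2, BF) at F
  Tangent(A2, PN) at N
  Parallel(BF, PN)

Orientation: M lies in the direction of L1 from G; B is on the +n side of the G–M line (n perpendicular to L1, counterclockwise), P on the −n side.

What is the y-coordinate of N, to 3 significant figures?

-8.74

The slot axis is L1's direction at -7.8°, so u = (cos -7.8°, sin -7.8°) = (0.991, -0.136) and n = (−sin -7.8°, cos -7.8°) = (0.136, 0.991). G is at the origin and M lies 30.1 along u from G, so M = 30.1·u = (29.8, -4.09). Tangency of A1 to both parallel lines with radius 4.7 puts B and P at G ± 4.7·n: B = (0.638, 4.66), P = (-0.638, -4.66). Equal radii place F and N the same way about M: F = M + 4.7·n = (30.5, 0.571), N = M − 4.7·n = (29.2, -8.74). So N.y = -8.74.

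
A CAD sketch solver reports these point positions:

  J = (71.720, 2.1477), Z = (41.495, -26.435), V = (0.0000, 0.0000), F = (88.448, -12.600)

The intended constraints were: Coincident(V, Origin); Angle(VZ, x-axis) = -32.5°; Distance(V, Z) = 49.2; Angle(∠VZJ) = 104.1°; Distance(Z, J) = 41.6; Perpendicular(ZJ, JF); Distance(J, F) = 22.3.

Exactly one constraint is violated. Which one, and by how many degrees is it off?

Perpendicular(ZJ, JF) — off by 5.20°.

V = (0.00, 0.00) ✓; VZ at -32.50° ✓; |VZ| = 49.20 ✓; ∠VZJ = 104.1° ✓; |ZJ| = 41.60 ✓; ∠(ZJ, JF) = 84.80° ✗; |JF| = 22.30 ✓.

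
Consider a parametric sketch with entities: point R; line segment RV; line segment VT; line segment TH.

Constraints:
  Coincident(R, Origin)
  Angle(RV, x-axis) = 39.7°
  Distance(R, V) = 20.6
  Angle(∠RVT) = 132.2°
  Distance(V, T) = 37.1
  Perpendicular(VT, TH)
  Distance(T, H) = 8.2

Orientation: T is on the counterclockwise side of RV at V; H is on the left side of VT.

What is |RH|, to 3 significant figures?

51.4

R is at the origin; RV runs at 39.7° with length 20.6, so V = 20.6·(cos 39.7°, sin 39.7°) = (15.8, 13.2). ∠RVT = 132.2°, so VT runs at 39.7° + (180° − 132.2°) = 87.5° from the x-axis; with |VT| = 37.1, T = V + 37.1·(cos 87.5°, sin 87.5°) = (17.5, 50.2). VT ⟂ TH; with |TH| = 8.2 on the left of VT, H = T + 8.2·(-0.999, 0.0436) = (9.28, 50.6). Then |RH| = |H − R| = 51.4.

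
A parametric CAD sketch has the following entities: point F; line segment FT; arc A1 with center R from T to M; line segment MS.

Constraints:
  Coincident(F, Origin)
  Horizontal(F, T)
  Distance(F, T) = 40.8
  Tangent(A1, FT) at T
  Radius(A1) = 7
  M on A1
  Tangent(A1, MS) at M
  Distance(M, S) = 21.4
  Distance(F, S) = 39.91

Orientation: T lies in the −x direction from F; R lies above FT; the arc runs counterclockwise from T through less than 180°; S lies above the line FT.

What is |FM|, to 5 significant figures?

34.399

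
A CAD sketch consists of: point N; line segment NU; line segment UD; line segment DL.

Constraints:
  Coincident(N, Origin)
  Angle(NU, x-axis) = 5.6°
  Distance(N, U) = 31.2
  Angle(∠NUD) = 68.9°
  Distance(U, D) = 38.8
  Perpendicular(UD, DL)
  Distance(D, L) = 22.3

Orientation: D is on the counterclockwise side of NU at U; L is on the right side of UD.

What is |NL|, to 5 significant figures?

58.334

∠NUD = 68.9°, so UD runs at 5.6° + (180° − 68.9°) = 116.70° from the x-axis; with |UD| = 38.8, D = U + 38.8·(cos 116.70°, sin 116.70°) = (13.618, 37.707). UD is perpendicular to DL; with |DL| = 22.3 on the right of UD, L = D + 22.3·(0.89337, 0.44932) = (33.540, 47.727). Then |NL| = |L − N| = 58.334.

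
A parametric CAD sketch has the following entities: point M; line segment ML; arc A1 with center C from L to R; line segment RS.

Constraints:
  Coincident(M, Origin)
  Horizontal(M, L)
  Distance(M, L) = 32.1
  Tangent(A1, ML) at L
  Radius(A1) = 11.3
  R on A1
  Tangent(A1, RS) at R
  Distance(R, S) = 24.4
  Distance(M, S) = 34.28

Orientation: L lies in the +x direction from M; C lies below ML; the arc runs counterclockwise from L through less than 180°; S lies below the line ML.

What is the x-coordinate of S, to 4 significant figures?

14.08

Checks: |CL| = 11.30 ✓; |CR| = 11.30 ✓; ∠(CR, RS) = 90.00° ✓; |RS| = 24.40 ✓; |MS| = 34.28 ✓.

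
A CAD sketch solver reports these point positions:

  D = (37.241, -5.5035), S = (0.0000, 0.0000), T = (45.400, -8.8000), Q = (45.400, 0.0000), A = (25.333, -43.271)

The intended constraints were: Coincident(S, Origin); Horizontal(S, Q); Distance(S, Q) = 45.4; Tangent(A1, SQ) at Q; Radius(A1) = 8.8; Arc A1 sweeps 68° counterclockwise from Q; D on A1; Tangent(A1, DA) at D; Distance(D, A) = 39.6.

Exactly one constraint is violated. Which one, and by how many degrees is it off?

Tangent(A1, DA) at D — off by 4.50°.

S = (0.00, 0.00) ✓; S.y = 0.00, Q.y = 0.00 ✓; |SQ| = 45.40 ✓; ∠(TQ, QS) = 90.00° ✓; |TQ| = 8.800 ✓; bearing(T→D) − bearing(T→Q) = 68.00° ✓; |TD| = 8.800 ✓; ∠(TD, DA) = 85.50° ✗; |DA| = 39.60 ✓.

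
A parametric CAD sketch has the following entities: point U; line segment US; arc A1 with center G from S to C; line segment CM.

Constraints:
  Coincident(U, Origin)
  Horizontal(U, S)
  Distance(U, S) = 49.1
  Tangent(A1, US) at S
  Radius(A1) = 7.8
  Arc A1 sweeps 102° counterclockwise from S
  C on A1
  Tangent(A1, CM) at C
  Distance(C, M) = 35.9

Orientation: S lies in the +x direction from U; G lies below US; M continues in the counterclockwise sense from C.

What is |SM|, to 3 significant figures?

44.5

U is at the origin; U and S share the same y with |US| = 49.1 and S on the +x side, so S = (49.1, 0.00). Tangency of A1 to US means the radius GS is perpendicular to US, so G = S + (0, -7.8) = (49.1, -7.80). On A1, S sits at bearing 90° from G; a 102° counterclockwise sweep puts C at bearing 192°, so C = G + 7.8·(cos 192°, sin 192°) = (41.5, -9.42). Since A1 is tangent to CM there, GC ⟂ CM, so CM runs along (−sin 192°, cos 192°); with |CM| = 35.9, M = (48.9, -44.5). Then |SM| = |M − S| = 44.5.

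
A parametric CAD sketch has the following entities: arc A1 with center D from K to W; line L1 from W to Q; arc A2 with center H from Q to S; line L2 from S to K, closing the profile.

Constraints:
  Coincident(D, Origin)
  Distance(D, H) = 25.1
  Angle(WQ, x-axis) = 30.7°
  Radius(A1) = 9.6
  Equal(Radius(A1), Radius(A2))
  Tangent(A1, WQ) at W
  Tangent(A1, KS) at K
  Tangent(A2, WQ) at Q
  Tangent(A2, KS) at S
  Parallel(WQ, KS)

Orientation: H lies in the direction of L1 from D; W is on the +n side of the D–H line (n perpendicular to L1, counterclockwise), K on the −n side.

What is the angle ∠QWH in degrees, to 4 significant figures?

20.93°

The slot axis is L1's direction at 30.7°, so u = (cos 30.7°, sin 30.7°) = (0.8599, 0.5105) and n = (−sin 30.7°, cos 30.7°) = (-0.5105, 0.8599). D is at the origin and H lies 25.1 along u from D, so H = 25.1·u = (21.58, 12.81). Tangency of A1 to both parallel lines with radius 9.6 puts W and K at D ± 9.6·n: W = (-4.901, 8.255), K = (4.901, -8.255). Equal radii place Q and S the same way about H: Q = H + 9.6·n = (16.68, 21.07), S = H − 9.6·n = (26.48, 4.560). Then cos ∠QWH = WQ·WH / (|WQ||WH|), giving 20.93°.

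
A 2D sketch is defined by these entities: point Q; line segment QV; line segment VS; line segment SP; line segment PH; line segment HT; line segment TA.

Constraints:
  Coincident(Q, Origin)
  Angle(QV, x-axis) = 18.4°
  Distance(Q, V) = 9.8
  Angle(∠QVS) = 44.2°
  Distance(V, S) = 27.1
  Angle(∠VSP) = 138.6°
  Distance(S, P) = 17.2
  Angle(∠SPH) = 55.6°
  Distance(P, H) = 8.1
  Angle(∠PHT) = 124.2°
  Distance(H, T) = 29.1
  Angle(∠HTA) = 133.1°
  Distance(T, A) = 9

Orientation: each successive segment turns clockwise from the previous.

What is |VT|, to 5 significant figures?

11.976

Q is at the origin; QV runs at 18.4° with length 9.8, so V = (9.2990, 3.0934). ∠QVS = 44.2° gives VS at -117.40° from the x-axis; with |VS| = 27.1, S = (-3.1724, -20.966). ∠VSP = 138.6° gives SP at -158.80° from the x-axis; with |SP| = 17.2, P = (-19.208, -27.186). ∠SPH = 55.6° gives PH at 76.800° from the x-axis; with |PH| = 8.1, H = (-17.359, -19.300). ∠PHT = 124.2° gives HT at 21.000° from the x-axis; with |HT| = 29.1, T = (9.8084, -8.8719). Then |VT| = |T − V| = 11.976.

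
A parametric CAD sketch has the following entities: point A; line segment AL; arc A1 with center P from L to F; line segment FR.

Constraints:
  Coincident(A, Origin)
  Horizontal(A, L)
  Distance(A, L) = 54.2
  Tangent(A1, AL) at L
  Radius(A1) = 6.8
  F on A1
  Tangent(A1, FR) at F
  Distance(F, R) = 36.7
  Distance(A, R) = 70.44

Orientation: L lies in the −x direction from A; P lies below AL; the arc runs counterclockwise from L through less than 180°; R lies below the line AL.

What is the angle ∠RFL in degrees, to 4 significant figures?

130.3°

A is at the origin; A and L share the same y with |AL| = 54.2 and L on the −x side, so L = (-54.20, 0.000). The tangent condition forces PL to be normal to AL, so P = L + (0, -6.8) = (-54.20, -6.800). Since PF ⟂ FR (tangency), |PR| = √(6.8² + 36.7²) = 37.32 regardless of where F sits on A1. So R lies on both circle(A, 70.44) and circle(P, 37.32); the below-AL intersection is R = (-54.91, -44.12). F is the foot of the tangent from R: F = (-60.91, -7.911).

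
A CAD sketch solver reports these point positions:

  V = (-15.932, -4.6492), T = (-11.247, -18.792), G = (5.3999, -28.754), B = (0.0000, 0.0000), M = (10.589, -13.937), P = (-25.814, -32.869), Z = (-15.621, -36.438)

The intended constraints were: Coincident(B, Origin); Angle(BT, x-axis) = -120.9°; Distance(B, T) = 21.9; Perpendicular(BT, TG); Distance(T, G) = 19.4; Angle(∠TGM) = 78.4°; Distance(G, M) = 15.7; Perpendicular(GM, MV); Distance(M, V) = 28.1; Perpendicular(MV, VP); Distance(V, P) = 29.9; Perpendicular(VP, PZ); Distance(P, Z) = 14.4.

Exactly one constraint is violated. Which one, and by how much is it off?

Distance(P, Z) = 14.4 — off by 3.60.

B = (0.00, 0.00) ✓; BT at -120.9° ✓; |BT| = 21.90 ✓; ∠(BT, TG) = 90.00° ✓; |TG| = 19.40 ✓; ∠TGM = 78.40° ✓; |GM| = 15.70 ✓; ∠(GM, MV) = 90.00° ✓; |MV| = 28.10 ✓; ∠(MV, VP) = 90.00° ✓; |VP| = 29.90 ✓; ∠(VP, PZ) = 90.00° ✓; |PZ| = 10.80 ✗.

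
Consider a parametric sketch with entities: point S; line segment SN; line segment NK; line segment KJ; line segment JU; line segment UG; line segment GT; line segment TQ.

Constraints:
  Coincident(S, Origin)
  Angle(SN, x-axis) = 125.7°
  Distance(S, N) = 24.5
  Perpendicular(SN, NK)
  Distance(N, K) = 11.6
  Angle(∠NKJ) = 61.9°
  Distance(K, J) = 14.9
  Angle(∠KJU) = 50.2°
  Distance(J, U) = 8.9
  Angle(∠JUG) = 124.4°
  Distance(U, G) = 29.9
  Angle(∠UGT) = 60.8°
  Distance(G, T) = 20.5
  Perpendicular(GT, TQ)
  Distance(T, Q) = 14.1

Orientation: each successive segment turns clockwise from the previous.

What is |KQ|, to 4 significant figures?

5.537

S is at the origin; SN runs at 125.7° with length 24.5, so N = (-14.30, 19.90). SN is perpendicular to NK, so NK runs at 35.70°; with |NK| = 11.6, K = (-4.877, 26.67). ∠NKJ = 61.9° gives KJ at -82.40° from the x-axis; with |KJ| = 14.9, J = (-2.906, 11.90). ∠KJU = 50.2° gives JU at 147.8° from the x-axis; with |JU| = 8.9, U = (-10.44, 16.64). ∠JUG = 124.4° gives UG at 92.20° from the x-axis; with |UG| = 29.9, G = (-11.58, 46.52). ∠UGT = 60.8° gives GT at -27.00° from the x-axis; with |GT| = 20.5, T = (6.681, 37.21). GT is perpendicular to TQ, so TQ runs at -117.0°; with |TQ| = 14.1, Q = (0.2795, 24.65). Then |KQ| = |Q − K| = 5.537.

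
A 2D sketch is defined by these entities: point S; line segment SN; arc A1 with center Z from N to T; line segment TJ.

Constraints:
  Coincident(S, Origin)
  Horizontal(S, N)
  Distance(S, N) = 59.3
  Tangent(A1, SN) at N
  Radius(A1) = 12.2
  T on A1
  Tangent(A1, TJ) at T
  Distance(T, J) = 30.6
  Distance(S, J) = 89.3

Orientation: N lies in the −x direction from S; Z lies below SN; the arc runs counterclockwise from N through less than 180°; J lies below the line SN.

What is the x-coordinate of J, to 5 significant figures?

-81.471

Checks: ∠(ZN, NS) = 90.00° ✓; |ZT| = 12.20 ✓; ∠(ZT, TJ) = 90.00° ✓; |TJ| = 30.60 ✓; |SJ| = 89.30 ✓.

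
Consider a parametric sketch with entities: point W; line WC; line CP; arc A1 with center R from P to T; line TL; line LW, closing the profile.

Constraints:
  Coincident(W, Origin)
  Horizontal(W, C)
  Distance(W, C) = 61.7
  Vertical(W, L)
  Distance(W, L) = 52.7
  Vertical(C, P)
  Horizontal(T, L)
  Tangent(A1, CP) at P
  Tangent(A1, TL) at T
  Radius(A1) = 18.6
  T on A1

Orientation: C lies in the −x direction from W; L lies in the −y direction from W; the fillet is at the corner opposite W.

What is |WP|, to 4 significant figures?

70.50

The virtual corner opposite W is at (-61.70, -52.70). Tangency of A1 to CP means the radius RP is perpendicular to CP and the tangent condition forces RT to be normal to TL, with radius 18.6, so the center R sits 18.6 in from both sides at R = (-43.10, -34.10). That places the tangent points at P = (-61.70, -34.10) on CP and T = (-43.10, -52.70) on TL. Then |WP| = |P − W| = 70.50.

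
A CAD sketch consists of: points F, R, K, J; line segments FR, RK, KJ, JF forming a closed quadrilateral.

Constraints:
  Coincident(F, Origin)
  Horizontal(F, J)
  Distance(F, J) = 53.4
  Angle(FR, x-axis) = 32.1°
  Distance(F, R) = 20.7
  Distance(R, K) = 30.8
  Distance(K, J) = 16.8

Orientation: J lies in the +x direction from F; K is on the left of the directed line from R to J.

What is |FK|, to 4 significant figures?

50.51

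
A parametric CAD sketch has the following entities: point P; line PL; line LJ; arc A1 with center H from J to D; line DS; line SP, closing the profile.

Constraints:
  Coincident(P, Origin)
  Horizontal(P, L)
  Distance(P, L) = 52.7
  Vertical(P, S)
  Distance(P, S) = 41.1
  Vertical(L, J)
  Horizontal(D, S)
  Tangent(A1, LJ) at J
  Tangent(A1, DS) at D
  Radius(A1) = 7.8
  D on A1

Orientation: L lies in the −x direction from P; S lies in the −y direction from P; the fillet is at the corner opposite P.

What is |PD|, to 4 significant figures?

60.87

P is at the origin; P and L share the same y with |PL| = 52.7 and L on the −x side, so L = (-52.70, 0.000). PS is vertical with |PS| = 41.1 and S on the −y side, so S = (0.000, -41.10). The virtual corner opposite P is at (-52.70, -41.10). A1 meets LJ tangentially, so HJ is at right angles to LJ and since A1 is tangent to DS there, HD ⟂ DS, with radius 7.8, so the center H sits 7.8 in from both sides at H = (-44.90, -33.30). That places the tangent points at J = (-52.70, -33.30) on LJ and D = (-44.90, -41.10) on DS. Then |PD| = |D − P| = 60.87.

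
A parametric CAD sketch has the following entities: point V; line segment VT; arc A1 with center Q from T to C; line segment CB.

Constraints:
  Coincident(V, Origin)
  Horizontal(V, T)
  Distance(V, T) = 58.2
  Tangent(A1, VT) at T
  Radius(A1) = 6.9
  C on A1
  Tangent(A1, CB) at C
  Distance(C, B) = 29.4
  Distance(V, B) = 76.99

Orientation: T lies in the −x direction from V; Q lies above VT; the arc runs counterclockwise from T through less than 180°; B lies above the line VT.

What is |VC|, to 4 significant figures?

53.48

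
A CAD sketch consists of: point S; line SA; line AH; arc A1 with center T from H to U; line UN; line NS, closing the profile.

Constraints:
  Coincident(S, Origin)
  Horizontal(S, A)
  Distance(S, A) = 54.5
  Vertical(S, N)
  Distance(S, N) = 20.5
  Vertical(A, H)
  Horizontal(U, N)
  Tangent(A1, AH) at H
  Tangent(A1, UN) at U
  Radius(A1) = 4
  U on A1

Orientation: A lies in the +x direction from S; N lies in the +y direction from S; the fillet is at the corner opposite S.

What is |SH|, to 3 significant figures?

56.9

S is at the origin; SA is horizontal with |SA| = 54.5 and A on the +x side, so A = (54.5, 0.00). S and N share the same x with |SN| = 20.5 and N on the +y side, so N = (0.00, 20.5). The virtual corner opposite S is at (54.5, 20.5). A1 meets AH tangentially, so TH is at right angles to AH and the tangent condition forces TU to be normal to UN, with radius 4.0, so the center T sits 4.0 in from both sides at T = (50.5, 16.5). That places the tangent points at H = (54.5, 16.5) on AH and U = (50.5, 20.5) on UN. Then |SH| = |H − S| = 56.9.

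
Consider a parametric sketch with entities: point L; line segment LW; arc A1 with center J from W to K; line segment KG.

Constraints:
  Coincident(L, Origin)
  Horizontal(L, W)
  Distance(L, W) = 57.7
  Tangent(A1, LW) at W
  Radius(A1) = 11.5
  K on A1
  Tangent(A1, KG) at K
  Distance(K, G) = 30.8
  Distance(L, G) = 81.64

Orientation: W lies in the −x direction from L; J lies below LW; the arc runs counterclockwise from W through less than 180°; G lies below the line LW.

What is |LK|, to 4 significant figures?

70.10

Checks: |JK| = 11.50 ✓; ∠(JK, KG) = 90.00° ✓; |KG| = 30.80 ✓; |LG| = 81.64 ✓.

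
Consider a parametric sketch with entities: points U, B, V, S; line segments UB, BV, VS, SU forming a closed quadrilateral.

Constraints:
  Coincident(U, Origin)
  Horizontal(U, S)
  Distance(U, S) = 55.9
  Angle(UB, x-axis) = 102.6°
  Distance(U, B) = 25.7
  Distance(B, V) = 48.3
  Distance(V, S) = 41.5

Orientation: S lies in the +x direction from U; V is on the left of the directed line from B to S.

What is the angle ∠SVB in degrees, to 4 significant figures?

95.11°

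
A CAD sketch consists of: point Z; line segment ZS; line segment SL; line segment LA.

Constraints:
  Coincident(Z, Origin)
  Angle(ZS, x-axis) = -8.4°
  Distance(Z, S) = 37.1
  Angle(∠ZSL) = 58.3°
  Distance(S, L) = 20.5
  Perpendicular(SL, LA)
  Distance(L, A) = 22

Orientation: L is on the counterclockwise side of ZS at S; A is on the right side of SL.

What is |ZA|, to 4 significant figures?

53.57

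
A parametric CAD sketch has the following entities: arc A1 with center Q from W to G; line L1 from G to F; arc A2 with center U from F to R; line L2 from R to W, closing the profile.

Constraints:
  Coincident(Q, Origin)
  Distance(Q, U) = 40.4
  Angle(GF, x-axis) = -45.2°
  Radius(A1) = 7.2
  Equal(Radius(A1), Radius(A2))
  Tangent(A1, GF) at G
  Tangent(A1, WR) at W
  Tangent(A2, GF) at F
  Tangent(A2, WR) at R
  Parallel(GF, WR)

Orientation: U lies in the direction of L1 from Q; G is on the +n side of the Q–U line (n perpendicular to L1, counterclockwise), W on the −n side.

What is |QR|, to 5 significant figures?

41.037

The slot axis is L1's direction at -45.2°, so u = (cos -45.2°, sin -45.2°) = (0.70463, -0.70957) and n = (−sin -45.2°, cos -45.2°) = (0.70957, 0.70463). Q is at the origin and U lies 40.4 along u from Q, so U = 40.4·u = (28.467, -28.667). Tangency of A1 to both parallel lines with radius 7.2 puts G and W at Q ± 7.2·n: G = (5.1089, 5.0734), W = (-5.1089, -5.0734). Equal radii place F and R the same way about U: F = U + 7.2·n = (33.576, -23.593), R = U − 7.2·n = (23.358, -33.740). Then |QR| = |R − Q| = 41.037.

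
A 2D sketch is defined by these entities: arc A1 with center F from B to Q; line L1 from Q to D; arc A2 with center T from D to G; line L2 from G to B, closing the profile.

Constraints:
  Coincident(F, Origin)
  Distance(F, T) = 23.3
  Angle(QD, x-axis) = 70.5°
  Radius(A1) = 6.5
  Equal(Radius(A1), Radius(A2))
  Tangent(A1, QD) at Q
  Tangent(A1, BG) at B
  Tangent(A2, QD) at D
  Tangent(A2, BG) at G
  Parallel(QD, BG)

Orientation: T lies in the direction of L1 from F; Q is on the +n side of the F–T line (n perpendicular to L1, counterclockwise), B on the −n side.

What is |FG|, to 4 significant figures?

24.19

Tangency of A1 to both parallel lines with radius 6.5 puts Q and B at F ± 6.5·n: Q = (-6.127, 2.170), B = (6.127, -2.170). Equal radii place D and G the same way about T: D = T + 6.5·n = (1.651, 24.13), G = T − 6.5·n = (13.90, 19.79). Then |FG| = |G − F| = 24.19.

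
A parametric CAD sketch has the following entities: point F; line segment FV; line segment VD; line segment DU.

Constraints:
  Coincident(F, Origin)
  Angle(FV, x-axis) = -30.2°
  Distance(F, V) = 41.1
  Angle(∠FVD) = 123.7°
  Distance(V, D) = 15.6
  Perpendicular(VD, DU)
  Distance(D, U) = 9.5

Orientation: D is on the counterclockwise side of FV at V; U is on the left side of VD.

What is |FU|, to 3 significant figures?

45.7

∠FVD = 123.7°, so VD runs at -30.2° + (180° − 123.7°) = 26.1° from the x-axis; with |VD| = 15.6, D = V + 15.6·(cos 26.1°, sin 26.1°) = (49.5, -13.8). VD is perpendicular to DU; with |DU| = 9.5 on the left of VD, U = D + 9.5·(-0.440, 0.898) = (45.4, -5.28). Then |FU| = |U − F| = 45.7.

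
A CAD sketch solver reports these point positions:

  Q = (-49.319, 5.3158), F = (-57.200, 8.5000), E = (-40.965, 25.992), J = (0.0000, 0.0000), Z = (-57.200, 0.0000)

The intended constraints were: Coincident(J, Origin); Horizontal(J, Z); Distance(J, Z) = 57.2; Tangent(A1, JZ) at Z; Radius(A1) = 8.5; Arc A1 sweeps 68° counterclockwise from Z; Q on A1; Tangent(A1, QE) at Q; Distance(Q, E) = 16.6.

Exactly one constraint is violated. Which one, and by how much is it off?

Distance(Q, E) = 16.6 — off by 5.70.

J = (0.00, 0.00) ✓; J.y = 0.00, Z.y = 0.00 ✓; |JZ| = 57.20 ✓; ∠(FZ, ZJ) = 90.00° ✓; |FZ| = 8.500 ✓; bearing(F→Q) − bearing(F→Z) = 68.00° ✓; |FQ| = 8.500 ✓; ∠(FQ, QE) = 90.00° ✓; |QE| = 22.30 ✗.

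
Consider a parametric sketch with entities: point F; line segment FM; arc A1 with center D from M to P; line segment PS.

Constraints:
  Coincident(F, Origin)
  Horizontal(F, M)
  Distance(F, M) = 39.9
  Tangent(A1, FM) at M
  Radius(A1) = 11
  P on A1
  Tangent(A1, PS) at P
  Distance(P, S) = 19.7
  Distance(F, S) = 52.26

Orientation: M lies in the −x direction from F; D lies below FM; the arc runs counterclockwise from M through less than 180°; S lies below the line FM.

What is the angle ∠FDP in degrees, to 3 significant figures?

167°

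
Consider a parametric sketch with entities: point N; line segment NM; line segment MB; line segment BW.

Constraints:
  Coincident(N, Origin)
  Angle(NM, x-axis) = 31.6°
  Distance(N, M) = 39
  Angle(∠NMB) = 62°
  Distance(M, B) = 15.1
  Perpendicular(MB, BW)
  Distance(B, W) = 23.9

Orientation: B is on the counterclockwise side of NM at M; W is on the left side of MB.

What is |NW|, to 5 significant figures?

11.013

N is at the origin; NM runs at 31.6° with length 39.0, so M = 39.0·(cos 31.6°, sin 31.6°) = (33.217, 20.435). ∠NMB = 62.0°, so MB runs at 31.6° + (180° − 62.0°) = 149.60° from the x-axis; with |MB| = 15.1, B = M + 15.1·(cos 149.60°, sin 149.60°) = (20.193, 28.077). MB is perpendicular to BW; with |BW| = 23.9 on the left of MB, W = B + 23.9·(-0.50603, -0.86251) = (8.0992, 7.4625). Then |NW| = |W − N| = 11.013.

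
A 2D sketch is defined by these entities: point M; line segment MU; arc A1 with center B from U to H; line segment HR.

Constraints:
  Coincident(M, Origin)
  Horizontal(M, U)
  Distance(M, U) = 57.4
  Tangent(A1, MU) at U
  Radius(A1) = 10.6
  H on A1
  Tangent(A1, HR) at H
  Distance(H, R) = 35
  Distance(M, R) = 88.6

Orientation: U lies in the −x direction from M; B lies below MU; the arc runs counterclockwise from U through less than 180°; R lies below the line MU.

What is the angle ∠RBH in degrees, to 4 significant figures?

73.15°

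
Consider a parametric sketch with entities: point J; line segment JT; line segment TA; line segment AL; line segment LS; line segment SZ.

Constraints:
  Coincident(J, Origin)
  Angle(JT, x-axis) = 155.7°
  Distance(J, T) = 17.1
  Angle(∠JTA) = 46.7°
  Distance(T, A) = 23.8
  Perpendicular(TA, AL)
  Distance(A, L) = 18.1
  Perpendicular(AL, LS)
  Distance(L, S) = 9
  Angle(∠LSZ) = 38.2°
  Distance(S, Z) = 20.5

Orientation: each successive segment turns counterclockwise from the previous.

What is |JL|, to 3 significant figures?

13.3

∠JTA = 46.7° gives TA at -71.0° from the x-axis; with |TA| = 23.8, A = (-7.84, -15.5). TA is perpendicular to AL, so AL runs at 19.0°; with |AL| = 18.1, L = (9.28, -9.57). Then |JL| = |L − J| = 13.3.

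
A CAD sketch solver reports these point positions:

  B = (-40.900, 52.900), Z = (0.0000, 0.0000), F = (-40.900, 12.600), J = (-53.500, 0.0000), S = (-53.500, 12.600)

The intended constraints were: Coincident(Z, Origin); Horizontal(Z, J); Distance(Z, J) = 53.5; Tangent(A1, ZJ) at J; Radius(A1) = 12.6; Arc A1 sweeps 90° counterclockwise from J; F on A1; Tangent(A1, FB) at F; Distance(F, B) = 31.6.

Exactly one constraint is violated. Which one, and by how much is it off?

Distance(F, B) = 31.6 — off by 8.70.

Z = (0.00, 0.00) ✓; Z.y = 0.00, J.y = 0.00 ✓; |ZJ| = 53.50 ✓; ∠(SJ, JZ) = 90.00° ✓; |SJ| = 12.60 ✓; bearing(S→F) − bearing(S→J) = 90.00° ✓; |SF| = 12.60 ✓; ∠(SF, FB) = 90.00° ✓; |FB| = 40.30 ✗.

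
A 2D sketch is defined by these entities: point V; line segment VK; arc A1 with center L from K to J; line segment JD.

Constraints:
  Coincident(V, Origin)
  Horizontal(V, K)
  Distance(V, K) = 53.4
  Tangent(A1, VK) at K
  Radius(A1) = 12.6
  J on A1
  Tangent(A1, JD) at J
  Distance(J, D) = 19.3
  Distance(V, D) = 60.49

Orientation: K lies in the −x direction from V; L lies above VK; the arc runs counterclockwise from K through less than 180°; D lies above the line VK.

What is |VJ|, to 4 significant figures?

45.25

Checks: |VK| = 53.40 ✓; |LJ| = 12.60 ✓; ∠(LJ, JD) = 90.00° ✓; |JD| = 19.30 ✓; |VD| = 60.49 ✓.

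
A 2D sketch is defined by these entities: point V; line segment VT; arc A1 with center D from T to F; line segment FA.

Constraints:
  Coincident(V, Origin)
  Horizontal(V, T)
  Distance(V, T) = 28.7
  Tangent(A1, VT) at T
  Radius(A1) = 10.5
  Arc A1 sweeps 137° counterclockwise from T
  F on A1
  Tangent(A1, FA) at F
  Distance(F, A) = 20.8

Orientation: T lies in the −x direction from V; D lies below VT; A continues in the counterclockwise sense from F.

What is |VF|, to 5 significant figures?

40.206

V is at the origin; V and T share the same y with |VT| = 28.7 and T on the −x side, so T = (-28.700, 0.0000). The tangent condition forces DT to be normal to VT, so D = T + (0, -10.5) = (-28.700, -10.500). On A1, T sits at bearing 90° from D; a 137° counterclockwise sweep puts F at bearing 227°, so F = D + 10.5·(cos 227°, sin 227°) = (-35.861, -18.179). Then |VF| = |F − V| = 40.206.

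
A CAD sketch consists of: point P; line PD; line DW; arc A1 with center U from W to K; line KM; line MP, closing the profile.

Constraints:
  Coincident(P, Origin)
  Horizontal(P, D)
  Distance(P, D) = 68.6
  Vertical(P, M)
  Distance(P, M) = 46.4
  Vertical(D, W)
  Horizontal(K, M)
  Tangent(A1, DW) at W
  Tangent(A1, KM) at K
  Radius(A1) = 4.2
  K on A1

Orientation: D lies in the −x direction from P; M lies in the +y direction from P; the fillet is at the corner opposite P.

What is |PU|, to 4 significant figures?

76.99

PM is vertical with |PM| = 46.4 and M on the +y side, so M = (0.000, 46.40). The virtual corner opposite P is at (-68.60, 46.40). The tangent condition forces UW to be normal to DW and tangency of A1 to KM means the radius UK is perpendicular to KM, with radius 4.2, so the center U sits 4.2 in from both sides at U = (-64.40, 42.20). Then |PU| = |U − P| = 76.99.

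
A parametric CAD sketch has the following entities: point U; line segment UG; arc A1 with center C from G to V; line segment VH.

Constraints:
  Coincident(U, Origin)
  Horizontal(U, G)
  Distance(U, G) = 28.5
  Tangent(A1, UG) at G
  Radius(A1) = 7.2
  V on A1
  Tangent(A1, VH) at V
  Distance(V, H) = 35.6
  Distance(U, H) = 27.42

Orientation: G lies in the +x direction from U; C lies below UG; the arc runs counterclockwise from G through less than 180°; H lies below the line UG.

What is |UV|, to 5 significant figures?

23.491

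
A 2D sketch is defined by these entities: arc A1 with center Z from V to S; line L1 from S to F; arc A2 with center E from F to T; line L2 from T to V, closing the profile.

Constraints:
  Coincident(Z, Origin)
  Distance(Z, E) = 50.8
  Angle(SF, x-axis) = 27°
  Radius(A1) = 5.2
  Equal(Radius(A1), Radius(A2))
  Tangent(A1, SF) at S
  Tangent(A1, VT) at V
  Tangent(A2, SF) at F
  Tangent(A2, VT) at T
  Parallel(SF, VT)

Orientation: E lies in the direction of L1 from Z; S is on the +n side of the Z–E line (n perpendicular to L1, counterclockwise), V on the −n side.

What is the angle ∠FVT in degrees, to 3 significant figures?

11.6°

The slot axis is L1's direction at 27.0°, so u = (cos 27.0°, sin 27.0°) = (0.891, 0.454) and n = (−sin 27.0°, cos 27.0°) = (-0.454, 0.891). Z is at the origin and E lies 50.8 along u from Z, so E = 50.8·u = (45.3, 23.1). Tangency of A1 to both parallel lines with radius 5.2 puts S and V at Z ± 5.2·n: S = (-2.36, 4.63), V = (2.36, -4.63). Equal radii place F and T the same way about E: F = E + 5.2·n = (42.9, 27.7), T = E − 5.2·n = (47.6, 18.4). Then cos ∠FVT = VF·VT / (|VF||VT|), giving 11.6°.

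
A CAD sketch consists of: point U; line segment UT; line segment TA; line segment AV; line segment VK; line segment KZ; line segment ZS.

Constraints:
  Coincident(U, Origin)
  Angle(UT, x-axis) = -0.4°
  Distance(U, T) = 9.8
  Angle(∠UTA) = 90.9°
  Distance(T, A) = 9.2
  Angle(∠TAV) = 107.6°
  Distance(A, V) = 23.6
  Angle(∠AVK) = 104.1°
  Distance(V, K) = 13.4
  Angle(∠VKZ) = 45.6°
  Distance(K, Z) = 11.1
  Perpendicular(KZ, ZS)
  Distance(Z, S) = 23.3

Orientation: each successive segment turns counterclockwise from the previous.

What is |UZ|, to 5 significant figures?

11.665

U is at the origin; UT runs at -0.4° with length 9.8, so T = (9.7998, -0.068416). ∠UTA = 90.9° gives TA at 88.700° from the x-axis; with |TA| = 9.2, A = (10.008, 9.1292). ∠TAV = 107.6° gives AV at 161.10° from the x-axis; with |AV| = 23.6, V = (-12.319, 16.774). ∠AVK = 104.1° gives VK at -123.00° from the x-axis; with |VK| = 13.4, K = (-19.617, 5.5355). ∠VKZ = 45.6° gives KZ at 11.400° from the x-axis; with |KZ| = 11.1, Z = (-8.7363, 7.7295). Then |UZ| = |Z − U| = 11.665.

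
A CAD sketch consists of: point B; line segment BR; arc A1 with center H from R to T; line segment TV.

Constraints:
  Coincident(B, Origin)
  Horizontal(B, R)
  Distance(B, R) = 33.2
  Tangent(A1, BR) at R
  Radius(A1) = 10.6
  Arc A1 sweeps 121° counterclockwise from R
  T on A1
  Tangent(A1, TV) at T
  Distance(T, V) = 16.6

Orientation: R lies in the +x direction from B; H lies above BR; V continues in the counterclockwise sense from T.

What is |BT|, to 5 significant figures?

45.233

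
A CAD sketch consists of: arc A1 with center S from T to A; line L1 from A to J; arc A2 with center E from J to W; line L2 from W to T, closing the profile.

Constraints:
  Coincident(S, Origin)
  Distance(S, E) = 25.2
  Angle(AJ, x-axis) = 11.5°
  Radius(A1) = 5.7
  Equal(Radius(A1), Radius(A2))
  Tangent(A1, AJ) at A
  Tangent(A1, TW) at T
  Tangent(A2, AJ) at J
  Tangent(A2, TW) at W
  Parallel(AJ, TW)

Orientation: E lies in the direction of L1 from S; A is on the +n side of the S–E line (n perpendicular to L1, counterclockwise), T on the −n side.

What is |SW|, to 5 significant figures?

25.837

Tangency of A1 to both parallel lines with radius 5.7 puts A and T at S ± 5.7·n: A = (-1.1364, 5.5856), T = (1.1364, -5.5856). Equal radii place J and W the same way about E: J = E + 5.7·n = (23.558, 10.610), W = E − 5.7·n = (25.830, -0.56150). Then |SW| = |W − S| = 25.837.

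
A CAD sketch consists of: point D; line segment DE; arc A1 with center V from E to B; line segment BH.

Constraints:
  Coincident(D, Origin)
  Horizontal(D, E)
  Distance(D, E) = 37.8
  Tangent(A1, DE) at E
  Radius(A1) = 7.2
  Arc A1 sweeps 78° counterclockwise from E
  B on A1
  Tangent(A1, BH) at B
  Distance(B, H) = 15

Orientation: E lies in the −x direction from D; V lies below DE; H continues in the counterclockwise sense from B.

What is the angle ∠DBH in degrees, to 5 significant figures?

109.25°

On A1, E sits at bearing 90° from V; a 78° counterclockwise sweep puts B at bearing 168°, so B = V + 7.2·(cos 168°, sin 168°) = (-44.843, -5.7030). Since A1 is tangent to BH there, VB ⟂ BH, so BH runs along (−sin 168°, cos 168°); with |BH| = 15.0, H = (-47.961, -20.375). Then cos ∠DBH = BD·BH / (|BD||BH|), giving 109.25°.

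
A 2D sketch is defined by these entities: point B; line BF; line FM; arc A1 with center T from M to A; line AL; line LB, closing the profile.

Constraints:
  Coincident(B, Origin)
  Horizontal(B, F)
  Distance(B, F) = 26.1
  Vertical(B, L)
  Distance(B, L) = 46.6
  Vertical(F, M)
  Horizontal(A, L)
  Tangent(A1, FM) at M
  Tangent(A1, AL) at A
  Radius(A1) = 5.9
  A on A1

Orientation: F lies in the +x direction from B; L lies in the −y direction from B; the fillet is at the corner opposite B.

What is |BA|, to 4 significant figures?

50.79

B is at the origin; B and F share the same y with |BF| = 26.1 and F on the +x side, so F = (26.10, 0.000). BL is vertical with |BL| = 46.6 and L on the −y side, so L = (0.000, -46.60). The virtual corner opposite B is at (26.10, -46.60). A1 meets FM tangentially, so TM is at right angles to FM and A1 meets AL tangentially, so TA is at right angles to AL, with radius 5.9, so the center T sits 5.9 in from both sides at T = (20.20, -40.70). That places the tangent points at M = (26.10, -40.70) on FM and A = (20.20, -46.60) on AL. Then |BA| = |A − B| = 50.79.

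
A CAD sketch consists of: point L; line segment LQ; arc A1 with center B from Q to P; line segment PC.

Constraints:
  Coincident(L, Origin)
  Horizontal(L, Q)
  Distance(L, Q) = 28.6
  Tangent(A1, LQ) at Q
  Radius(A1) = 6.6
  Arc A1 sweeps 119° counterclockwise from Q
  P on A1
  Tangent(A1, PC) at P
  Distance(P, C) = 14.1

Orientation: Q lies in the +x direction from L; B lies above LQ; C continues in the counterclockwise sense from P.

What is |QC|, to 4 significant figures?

22.16

L is at the origin; LQ is horizontal with |LQ| = 28.6 and Q on the +x side, so Q = (28.60, 0.000). Since A1 is tangent to LQ there, BQ ⟂ LQ, so B = Q + (0, 6.6) = (28.60, 6.600). On A1, Q sits at bearing -90° from B; a 119° counterclockwise sweep puts P at bearing 29°, so P = B + 6.6·(cos 29°, sin 29°) = (34.37, 9.800). Tangency of A1 to PC means the radius BP is perpendicular to PC, so PC runs along (−sin 29°, cos 29°); with |PC| = 14.1, C = (27.54, 22.13). Then |QC| = |C − Q| = 22.16.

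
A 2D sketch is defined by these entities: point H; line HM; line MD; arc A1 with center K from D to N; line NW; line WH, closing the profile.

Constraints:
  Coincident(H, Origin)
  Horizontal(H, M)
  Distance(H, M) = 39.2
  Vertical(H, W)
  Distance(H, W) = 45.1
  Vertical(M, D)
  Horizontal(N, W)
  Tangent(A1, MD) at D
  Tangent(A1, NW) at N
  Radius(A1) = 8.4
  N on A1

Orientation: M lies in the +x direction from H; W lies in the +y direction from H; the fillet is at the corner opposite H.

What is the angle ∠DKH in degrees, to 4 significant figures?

130.0°

H is at the origin; HM is horizontal with |HM| = 39.2 and M on the +x side, so M = (39.20, 0.000). HW is vertical with |HW| = 45.1 and W on the +y side, so W = (0.000, 45.10). The virtual corner opposite H is at (39.20, 45.10). The tangent condition forces KD to be normal to MD and A1 meets NW tangentially, so KN is at right angles to NW, with radius 8.4, so the center K sits 8.4 in from both sides at K = (30.80, 36.70). That places the tangent points at D = (39.20, 36.70) on MD and N = (30.80, 45.10) on NW. Then cos ∠DKH = KD·KH / (|KD||KH|), giving 130.0°.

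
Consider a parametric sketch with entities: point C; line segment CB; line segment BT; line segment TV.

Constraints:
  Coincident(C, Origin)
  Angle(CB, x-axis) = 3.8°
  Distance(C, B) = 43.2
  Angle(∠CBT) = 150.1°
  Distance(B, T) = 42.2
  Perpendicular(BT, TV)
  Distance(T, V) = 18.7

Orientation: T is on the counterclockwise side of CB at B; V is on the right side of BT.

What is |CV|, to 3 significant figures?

89.2

C is at the origin; CB runs at 3.8° with length 43.2, so B = 43.2·(cos 3.8°, sin 3.8°) = (43.1, 2.86). ∠CBT = 150.1°, so BT runs at 3.8° + (180° − 150.1°) = 33.7° from the x-axis; with |BT| = 42.2, T = B + 42.2·(cos 33.7°, sin 33.7°) = (78.2, 26.3). BT is perpendicular to TV; with |TV| = 18.7 on the right of BT, V = T + 18.7·(0.555, -0.832) = (88.6, 10.7). Then |CV| = |V − C| = 89.2.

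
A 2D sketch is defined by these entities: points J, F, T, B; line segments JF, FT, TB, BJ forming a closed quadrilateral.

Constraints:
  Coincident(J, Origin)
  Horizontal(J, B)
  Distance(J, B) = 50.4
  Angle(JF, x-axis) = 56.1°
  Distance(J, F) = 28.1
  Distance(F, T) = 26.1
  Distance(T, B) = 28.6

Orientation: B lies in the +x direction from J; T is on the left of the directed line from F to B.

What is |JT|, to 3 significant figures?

49.6

Checks: |FT| = 26.10 ✓; |TB| = 28.60 ✓.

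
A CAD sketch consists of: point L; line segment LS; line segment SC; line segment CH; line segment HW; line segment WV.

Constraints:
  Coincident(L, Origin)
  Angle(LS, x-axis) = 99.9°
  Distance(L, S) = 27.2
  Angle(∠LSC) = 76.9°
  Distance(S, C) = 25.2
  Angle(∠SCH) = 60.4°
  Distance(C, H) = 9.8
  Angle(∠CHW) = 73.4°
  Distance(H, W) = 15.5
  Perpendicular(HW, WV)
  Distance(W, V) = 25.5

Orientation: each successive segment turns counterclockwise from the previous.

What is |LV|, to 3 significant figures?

51.7

∠CHW = 73.4° gives HW at 69.2° from the x-axis; with |HW| = 15.5, W = (-14.6, 25.5). HW ⟂ WV, so WV runs at 159°; with |WV| = 25.5, V = (-38.4, 34.5). Then |LV| = |V − L| = 51.7.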